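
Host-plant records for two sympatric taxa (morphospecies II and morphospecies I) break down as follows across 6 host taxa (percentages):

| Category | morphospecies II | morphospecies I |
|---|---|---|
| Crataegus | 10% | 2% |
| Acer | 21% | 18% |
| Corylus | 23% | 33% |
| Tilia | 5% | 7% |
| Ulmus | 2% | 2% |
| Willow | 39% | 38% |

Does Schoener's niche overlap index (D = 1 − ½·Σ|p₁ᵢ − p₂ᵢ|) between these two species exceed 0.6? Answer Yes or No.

Convert percentages to proportions (divide by 100).
Σ|p₁ᵢ − p₂ᵢ| = 0.08 + 0.03 + 0.10 + 0.02 + 0.00 + 0.01 = 0.24
D = 1 − ½ × 0.24 = 1 − 0.120 = 0.8800
D = 0.8800 > 0.6 → Yes.

Yes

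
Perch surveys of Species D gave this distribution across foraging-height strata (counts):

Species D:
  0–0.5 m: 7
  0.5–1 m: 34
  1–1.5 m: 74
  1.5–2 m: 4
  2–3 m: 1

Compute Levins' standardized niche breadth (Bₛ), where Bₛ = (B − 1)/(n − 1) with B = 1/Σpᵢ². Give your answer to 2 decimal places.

0.29

Proportions for Species D (n=120): 7/120=0.0583, 34/120=0.2833, 74/120=0.6167, 4/120=0.0333, 1/120=0.0083
Σpᵢ² = 0.0583² + 0.2833² + 0.6167² + 0.0333² + 0.0083² = 0.003399 + 0.080259 + 0.380319 + 0.001109 + 0.000069 = 0.465155
B = 1 / 0.465155 = 2.1498
Bₛ = (B − 1)/(n − 1) = (2.1498 − 1)/(5 − 1) = 1.1498/4 = 0.2875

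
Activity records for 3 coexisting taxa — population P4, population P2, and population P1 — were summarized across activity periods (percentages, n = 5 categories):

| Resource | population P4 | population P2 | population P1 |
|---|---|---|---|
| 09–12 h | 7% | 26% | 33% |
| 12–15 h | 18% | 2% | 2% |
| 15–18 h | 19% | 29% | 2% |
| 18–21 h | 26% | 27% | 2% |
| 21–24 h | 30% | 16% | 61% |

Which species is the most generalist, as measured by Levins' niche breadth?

population P4

Convert percentages to proportions (divide by 100).
Σp_P4ᵢ² = 0.07² + 0.18² + 0.19² + 0.26² + 0.30² = 0.0049 + 0.0324 + 0.0361 + 0.0676 + 0.0900 = 0.2310
B_P4 = 1 / 0.2310 = 4.3290
Σp_P2ᵢ² = 0.26² + 0.02² + 0.29² + 0.27² + 0.16² = 0.0676 + 0.0004 + 0.0841 + 0.0729 + 0.0256 = 0.2506
B_P2 = 1 / 0.2506 = 3.9904
Σp_P1ᵢ² = 0.33² + 0.02² + 0.02² + 0.02² + 0.61² = 0.1089 + 0.0004 + 0.0004 + 0.0004 + 0.3721 = 0.4822
B_P1 = 1 / 0.4822 = 2.0738
Highest B → broadest niche (most generalist): population P4 (B = 4.33).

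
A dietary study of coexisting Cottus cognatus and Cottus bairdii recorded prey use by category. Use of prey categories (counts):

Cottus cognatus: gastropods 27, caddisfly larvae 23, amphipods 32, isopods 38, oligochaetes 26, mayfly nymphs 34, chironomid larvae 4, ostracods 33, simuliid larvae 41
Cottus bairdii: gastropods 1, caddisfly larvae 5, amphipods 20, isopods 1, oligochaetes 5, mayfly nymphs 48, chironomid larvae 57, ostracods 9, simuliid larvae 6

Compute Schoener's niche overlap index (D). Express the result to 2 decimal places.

Proportions for Cottus cognatus (n=258): 27/258=0.1047, 23/258=0.0891, 32/258=0.1240, 38/258=0.1473, 26/258=0.1008, 34/258=0.1318, 4/258=0.0155, 33/258=0.1279, 41/258=0.1589
Proportions for Cottus bairdii (n=152): 1/152=0.0066, 5/152=0.0329, 20/152=0.1316, 1/152=0.0066, 5/152=0.0329, 48/152=0.3158, 57/152=0.3750, 9/152=0.0592, 6/152=0.0395
Σ|p₁ᵢ − p₂ᵢ| = 0.0981 + 0.0562 + 0.0076 + 0.1407 + 0.0679 + 0.1840 + 0.3595 + 0.0687 + 0.1194 = 1.1021
D = 1 − ½ × 1.1021 = 1 − 0.55105 = 0.44895

0.45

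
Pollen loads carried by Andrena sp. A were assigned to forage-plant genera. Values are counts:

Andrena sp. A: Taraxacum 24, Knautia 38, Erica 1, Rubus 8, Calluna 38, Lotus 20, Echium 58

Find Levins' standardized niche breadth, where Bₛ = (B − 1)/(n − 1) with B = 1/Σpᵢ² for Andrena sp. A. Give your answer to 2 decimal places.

0.63

Proportions for Andrena sp. A (n=187): 24/187=0.1283, 38/187=0.2032, 1/187=0.0053, 8/187=0.0428, 38/187=0.2032, 20/187=0.1070, 58/187=0.3102
Σpᵢ² = 0.1283² + 0.2032² + 0.0053² + 0.0428² + 0.2032² + 0.1070² + 0.3102² = 0.016461 + 0.041290 + 0.000028 + 0.001832 + 0.041290 + 0.011449 + 0.096224 = 0.208574
B = 1 / 0.208574 = 4.7945
Bₛ = (B − 1)/(n − 1) = (4.7945 − 1)/(7 − 1) = 3.7945/6 = 0.6324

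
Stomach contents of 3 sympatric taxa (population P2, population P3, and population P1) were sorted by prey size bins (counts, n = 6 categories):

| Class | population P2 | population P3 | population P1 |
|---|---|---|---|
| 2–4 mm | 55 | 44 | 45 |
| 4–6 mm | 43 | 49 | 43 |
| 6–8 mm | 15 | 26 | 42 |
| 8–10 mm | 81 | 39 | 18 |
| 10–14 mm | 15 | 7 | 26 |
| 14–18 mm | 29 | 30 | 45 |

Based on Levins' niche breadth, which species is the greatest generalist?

population P1

Proportions for population P2 (n=238): 55/238=0.2311, 43/238=0.1807, 15/238=0.0630, 81/238=0.3403, 15/238=0.0630, 29/238=0.1218
Proportions for population P3 (n=195): 44/195=0.2256, 49/195=0.2513, 26/195=0.1333, 39/195=0.2000, 7/195=0.0359, 30/195=0.1538
Proportions for population P1 (n=219): 45/219=0.2055, 43/219=0.1963, 42/219=0.1918, 18/219=0.0822, 26/219=0.1187, 45/219=0.2055
Σp_P2ᵢ² = 0.2311² + 0.1807² + 0.0630² + 0.3403² + 0.0630² + 0.1218² = 0.053407 + 0.032652 + 0.003969 + 0.115804 + 0.003969 + 0.014835 = 0.224636
B_P2 = 1 / 0.224636 = 4.4516
Σp_P3ᵢ² = 0.2256² + 0.2513² + 0.1333² + 0.2000² + 0.0359² + 0.1538² = 0.050895 + 0.063152 + 0.017769 + 0.040000 + 0.001289 + 0.023654 = 0.196759
B_P3 = 1 / 0.196759 = 5.0824
Σp_P1ᵢ² = 0.2055² + 0.1963² + 0.1918² + 0.0822² + 0.1187² + 0.2055² = 0.042230 + 0.038534 + 0.036787 + 0.006757 + 0.014090 + 0.042230 = 0.180628
B_P1 = 1 / 0.180628 = 5.5362
Highest B → broadest niche (most generalist): population P1 (B = 5.54).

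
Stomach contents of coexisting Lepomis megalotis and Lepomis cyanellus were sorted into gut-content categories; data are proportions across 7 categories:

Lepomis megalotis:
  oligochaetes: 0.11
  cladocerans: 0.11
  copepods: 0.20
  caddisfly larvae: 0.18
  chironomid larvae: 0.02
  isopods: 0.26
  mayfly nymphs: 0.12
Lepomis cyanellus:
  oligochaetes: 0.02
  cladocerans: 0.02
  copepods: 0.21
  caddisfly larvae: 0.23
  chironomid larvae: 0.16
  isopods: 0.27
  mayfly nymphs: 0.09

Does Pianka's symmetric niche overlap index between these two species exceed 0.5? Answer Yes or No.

Yes

Σ p₁ᵢp₂ᵢ = 0.0022 + 0.0022 + 0.0420 + 0.0414 + 0.0032 + 0.0702 + 0.0108 = 0.1720
Σp_1ᵢ² = 0.11² + 0.11² + 0.20² + 0.18² + 0.02² + 0.26² + 0.12² = 0.0121 + 0.0121 + 0.0400 + 0.0324 + 0.0004 + 0.0676 + 0.0144 = 0.1790
Σp_2ᵢ² = 0.02² + 0.02² + 0.21² + 0.23² + 0.16² + 0.27² + 0.09² = 0.0004 + 0.0004 + 0.0441 + 0.0529 + 0.0256 + 0.0729 + 0.0081 = 0.2044
O = 0.1720 / √(0.1790 × 0.2044) = 0.1720 / 0.19128 = 0.8992
O = 0.8992 > 0.5 → Yes.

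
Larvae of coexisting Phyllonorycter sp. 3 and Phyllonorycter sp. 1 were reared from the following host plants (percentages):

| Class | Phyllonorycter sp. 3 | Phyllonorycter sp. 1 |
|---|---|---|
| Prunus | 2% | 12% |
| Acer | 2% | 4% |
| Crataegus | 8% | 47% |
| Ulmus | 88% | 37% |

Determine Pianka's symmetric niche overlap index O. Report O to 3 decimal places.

Convert percentages to proportions (divide by 100).
Σ p₁ᵢp₂ᵢ = 0.0024 + 0.0008 + 0.0376 + 0.3256 = 0.3664
Σp_1ᵢ² = 0.02² + 0.02² + 0.08² + 0.88² = 0.0004 + 0.0004 + 0.0064 + 0.7744 = 0.7816
Σp_2ᵢ² = 0.12² + 0.04² + 0.47² + 0.37² = 0.0144 + 0.0016 + 0.2209 + 0.1369 = 0.3738
O = 0.3664 / √(0.7816 × 0.3738) = 0.3664 / 0.540520 = 0.67787

0.678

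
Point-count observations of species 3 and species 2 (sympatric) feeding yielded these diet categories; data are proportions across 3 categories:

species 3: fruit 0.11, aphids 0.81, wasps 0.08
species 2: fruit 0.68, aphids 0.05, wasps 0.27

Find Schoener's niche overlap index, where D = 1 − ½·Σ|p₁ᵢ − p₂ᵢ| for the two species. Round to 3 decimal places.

0.240

Σ|p₁ᵢ − p₂ᵢ| = 0.57 + 0.76 + 0.19 = 1.52
D = 1 − ½ × 1.52 = 1 − 0.760 = 0.24000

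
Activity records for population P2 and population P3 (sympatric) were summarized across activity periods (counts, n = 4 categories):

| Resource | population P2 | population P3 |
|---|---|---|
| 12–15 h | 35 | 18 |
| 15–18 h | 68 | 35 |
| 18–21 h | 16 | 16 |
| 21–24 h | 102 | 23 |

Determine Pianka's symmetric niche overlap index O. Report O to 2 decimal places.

0.90

Proportions for population P2 (n=221): 35/221=0.1584, 68/221=0.3077, 16/221=0.0724, 102/221=0.4615
Proportions for population P3 (n=92): 18/92=0.1957, 35/92=0.3804, 16/92=0.1739, 23/92=0.2500
Σ p₁ᵢp₂ᵢ = 0.030999 + 0.117049 + 0.012590 + 0.115375 = 0.276013
Σp_1ᵢ² = 0.1584² + 0.3077² + 0.0724² + 0.4615² = 0.025091 + 0.094679 + 0.005242 + 0.212982 = 0.337994
Σp_2ᵢ² = 0.1957² + 0.3804² + 0.1739² + 0.2500² = 0.038298 + 0.144704 + 0.030241 + 0.062500 = 0.275743
O = 0.276013 / √(0.337994 × 0.275743) = 0.276013 / 0.3052859 = 0.9041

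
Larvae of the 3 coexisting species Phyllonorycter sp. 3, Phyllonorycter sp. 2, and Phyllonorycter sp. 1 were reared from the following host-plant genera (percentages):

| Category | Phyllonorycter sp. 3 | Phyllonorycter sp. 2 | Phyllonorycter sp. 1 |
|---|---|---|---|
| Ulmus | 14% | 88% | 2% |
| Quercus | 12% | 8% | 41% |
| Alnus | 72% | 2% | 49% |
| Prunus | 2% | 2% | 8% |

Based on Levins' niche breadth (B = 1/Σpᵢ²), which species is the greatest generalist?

Phyllonorycter sp. 1

Convert percentages to proportions (divide by 100).
Σp_3ᵢ² = 0.14² + 0.12² + 0.72² + 0.02² = 0.0196 + 0.0144 + 0.5184 + 0.0004 = 0.5528
B_3 = 1 / 0.5528 = 1.8090
Σp_2ᵢ² = 0.88² + 0.08² + 0.02² + 0.02² = 0.7744 + 0.0064 + 0.0004 + 0.0004 = 0.7816
B_2 = 1 / 0.7816 = 1.2794
Σp_1ᵢ² = 0.02² + 0.41² + 0.49² + 0.08² = 0.0004 + 0.1681 + 0.2401 + 0.0064 = 0.4150
B_1 = 1 / 0.4150 = 2.4096
Highest B → broadest niche (most generalist): Phyllonorycter sp. 1 (B = 2.41).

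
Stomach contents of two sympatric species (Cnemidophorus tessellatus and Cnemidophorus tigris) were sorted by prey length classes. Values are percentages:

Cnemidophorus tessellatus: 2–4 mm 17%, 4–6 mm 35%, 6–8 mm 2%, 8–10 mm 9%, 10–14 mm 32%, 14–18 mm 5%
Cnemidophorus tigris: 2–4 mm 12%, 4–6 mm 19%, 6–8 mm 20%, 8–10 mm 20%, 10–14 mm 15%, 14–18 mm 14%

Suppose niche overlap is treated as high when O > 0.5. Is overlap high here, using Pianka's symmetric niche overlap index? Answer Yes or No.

Yes

Convert percentages to proportions (divide by 100).
Σ p₁ᵢp₂ᵢ = 0.0204 + 0.0665 + 0.0040 + 0.0180 + 0.0480 + 0.0070 = 0.1639
Σp_1ᵢ² = 0.17² + 0.35² + 0.02² + 0.09² + 0.32² + 0.05² = 0.0289 + 0.1225 + 0.0004 + 0.0081 + 0.1024 + 0.0025 = 0.2648
Σp_2ᵢ² = 0.12² + 0.19² + 0.20² + 0.20² + 0.15² + 0.14² = 0.0144 + 0.0361 + 0.0400 + 0.0400 + 0.0225 + 0.0196 = 0.1726
O = 0.1639 / √(0.2648 × 0.1726) = 0.1639 / 0.21379 = 0.7666
O = 0.7666 > 0.5 → Yes.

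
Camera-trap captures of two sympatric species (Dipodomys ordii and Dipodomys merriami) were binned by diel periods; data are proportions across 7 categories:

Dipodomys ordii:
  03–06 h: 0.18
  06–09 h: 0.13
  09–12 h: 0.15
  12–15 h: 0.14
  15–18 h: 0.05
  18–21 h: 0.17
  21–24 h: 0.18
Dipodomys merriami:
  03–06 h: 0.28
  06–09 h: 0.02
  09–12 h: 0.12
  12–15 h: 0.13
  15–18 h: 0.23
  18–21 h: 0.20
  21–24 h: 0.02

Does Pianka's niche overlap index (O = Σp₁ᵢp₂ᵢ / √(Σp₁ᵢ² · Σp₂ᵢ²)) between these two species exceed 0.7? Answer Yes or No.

Yes

Σ p₁ᵢp₂ᵢ = 0.0504 + 0.0026 + 0.0180 + 0.0182 + 0.0115 + 0.0340 + 0.0036 = 0.1383
Σp_1ᵢ² = 0.18² + 0.13² + 0.15² + 0.14² + 0.05² + 0.17² + 0.18² = 0.0324 + 0.0169 + 0.0225 + 0.0196 + 0.0025 + 0.0289 + 0.0324 = 0.1552
Σp_2ᵢ² = 0.28² + 0.02² + 0.12² + 0.13² + 0.23² + 0.20² + 0.02² = 0.0784 + 0.0004 + 0.0144 + 0.0169 + 0.0529 + 0.0400 + 0.0004 = 0.2034
O = 0.1383 / √(0.1552 × 0.2034) = 0.1383 / 0.17767 = 0.7784
O = 0.7784 > 0.7 → Yes.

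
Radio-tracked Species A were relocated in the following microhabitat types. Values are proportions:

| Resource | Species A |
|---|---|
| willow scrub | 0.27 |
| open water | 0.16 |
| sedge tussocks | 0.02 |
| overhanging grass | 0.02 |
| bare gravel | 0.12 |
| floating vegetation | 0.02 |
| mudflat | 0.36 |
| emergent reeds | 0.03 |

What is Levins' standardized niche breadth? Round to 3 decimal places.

Σpᵢ² = 0.27² + 0.16² + 0.02² + 0.02² + 0.12² + 0.02² + 0.36² + 0.03² = 0.0729 + 0.0256 + 0.0004 + 0.0004 + 0.0144 + 0.0004 + 0.1296 + 0.0009 = 0.2446
B = 1 / 0.2446 = 4.08831
Bₛ = (B − 1)/(n − 1) = (4.08831 − 1)/(8 − 1) = 3.08831/7 = 0.44119

0.441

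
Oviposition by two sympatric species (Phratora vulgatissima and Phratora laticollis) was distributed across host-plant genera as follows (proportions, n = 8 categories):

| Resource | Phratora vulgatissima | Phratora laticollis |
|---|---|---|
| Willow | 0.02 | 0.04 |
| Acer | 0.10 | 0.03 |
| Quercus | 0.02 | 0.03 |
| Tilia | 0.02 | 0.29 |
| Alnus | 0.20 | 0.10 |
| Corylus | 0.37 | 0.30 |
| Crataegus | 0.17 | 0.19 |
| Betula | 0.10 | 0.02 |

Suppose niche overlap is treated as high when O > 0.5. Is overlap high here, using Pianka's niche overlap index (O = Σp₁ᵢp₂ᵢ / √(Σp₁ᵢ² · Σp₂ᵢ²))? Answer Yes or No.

Yes

Σ p₁ᵢp₂ᵢ = 0.0008 + 0.0030 + 0.0006 + 0.0058 + 0.0200 + 0.1110 + 0.0323 + 0.0020 = 0.1755
Σp_1ᵢ² = 0.02² + 0.10² + 0.02² + 0.02² + 0.20² + 0.37² + 0.17² + 0.10² = 0.0004 + 0.0100 + 0.0004 + 0.0004 + 0.0400 + 0.1369 + 0.0289 + 0.0100 = 0.2270
Σp_2ᵢ² = 0.04² + 0.03² + 0.03² + 0.29² + 0.10² + 0.30² + 0.19² + 0.02² = 0.0016 + 0.0009 + 0.0009 + 0.0841 + 0.0100 + 0.0900 + 0.0361 + 0.0004 = 0.2240
O = 0.1755 / √(0.2270 × 0.2240) = 0.1755 / 0.22550 = 0.7783
O = 0.7783 > 0.5 → Yes.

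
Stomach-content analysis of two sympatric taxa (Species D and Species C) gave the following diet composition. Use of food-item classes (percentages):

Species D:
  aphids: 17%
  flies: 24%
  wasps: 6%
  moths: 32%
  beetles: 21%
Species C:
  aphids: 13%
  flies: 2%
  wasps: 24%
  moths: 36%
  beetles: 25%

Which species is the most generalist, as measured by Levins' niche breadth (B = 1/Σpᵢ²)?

Species D

Convert percentages to proportions (divide by 100).
Σp_Dᵢ² = 0.17² + 0.24² + 0.06² + 0.32² + 0.21² = 0.0289 + 0.0576 + 0.0036 + 0.1024 + 0.0441 = 0.2366
B_D = 1 / 0.2366 = 4.2265
Σp_Cᵢ² = 0.13² + 0.02² + 0.24² + 0.36² + 0.25² = 0.0169 + 0.0004 + 0.0576 + 0.1296 + 0.0625 = 0.2670
B_C = 1 / 0.2670 = 3.7453
Highest B → broadest niche (most generalist): Species D (B = 4.23).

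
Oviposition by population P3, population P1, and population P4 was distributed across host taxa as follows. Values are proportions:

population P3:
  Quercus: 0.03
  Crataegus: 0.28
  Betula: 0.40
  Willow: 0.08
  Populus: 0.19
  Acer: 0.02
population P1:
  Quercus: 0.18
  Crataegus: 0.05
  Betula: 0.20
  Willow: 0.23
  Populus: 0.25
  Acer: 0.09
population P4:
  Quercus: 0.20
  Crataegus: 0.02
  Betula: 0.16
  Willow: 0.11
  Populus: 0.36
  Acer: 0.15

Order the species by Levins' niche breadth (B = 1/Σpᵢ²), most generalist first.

Σp_P3ᵢ² = 0.03² + 0.28² + 0.40² + 0.08² + 0.19² + 0.02² = 0.0009 + 0.0784 + 0.1600 + 0.0064 + 0.0361 + 0.0004 = 0.2822
B_P3 = 1 / 0.2822 = 3.5436
Σp_P1ᵢ² = 0.18² + 0.05² + 0.20² + 0.23² + 0.25² + 0.09² = 0.0324 + 0.0025 + 0.0400 + 0.0529 + 0.0625 + 0.0081 = 0.1984
B_P1 = 1 / 0.1984 = 5.0403
Σp_P4ᵢ² = 0.20² + 0.02² + 0.16² + 0.11² + 0.36² + 0.15² = 0.0400 + 0.0004 + 0.0256 + 0.0121 + 0.1296 + 0.0225 = 0.2302
B_P4 = 1 / 0.2302 = 4.3440
Ranking by B (broadest → narrowest): population P1 (5.04) > population P4 (4.34) > population P3 (3.54)

population P1 > population P4 > population P3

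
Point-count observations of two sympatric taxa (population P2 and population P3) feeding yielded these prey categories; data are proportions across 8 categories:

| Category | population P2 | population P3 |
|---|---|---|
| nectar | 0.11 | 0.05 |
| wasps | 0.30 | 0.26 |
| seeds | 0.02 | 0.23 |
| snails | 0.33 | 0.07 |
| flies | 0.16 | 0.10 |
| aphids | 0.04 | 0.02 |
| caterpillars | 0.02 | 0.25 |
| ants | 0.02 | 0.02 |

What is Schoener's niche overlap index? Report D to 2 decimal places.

Σ|p₁ᵢ − p₂ᵢ| = 0.06 + 0.04 + 0.21 + 0.26 + 0.06 + 0.02 + 0.23 + 0.00 = 0.88
D = 1 − ½ × 0.88 = 1 − 0.440 = 0.5600

0.56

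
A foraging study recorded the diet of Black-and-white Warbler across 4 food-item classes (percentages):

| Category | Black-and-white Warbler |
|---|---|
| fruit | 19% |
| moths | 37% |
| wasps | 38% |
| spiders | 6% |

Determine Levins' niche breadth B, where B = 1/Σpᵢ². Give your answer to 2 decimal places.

3.12

Convert percentages to proportions (divide by 100).
Σpᵢ² = 0.19² + 0.37² + 0.38² + 0.06² = 0.0361 + 0.1369 + 0.1444 + 0.0036 = 0.3210
B = 1 / 0.3210 = 3.1153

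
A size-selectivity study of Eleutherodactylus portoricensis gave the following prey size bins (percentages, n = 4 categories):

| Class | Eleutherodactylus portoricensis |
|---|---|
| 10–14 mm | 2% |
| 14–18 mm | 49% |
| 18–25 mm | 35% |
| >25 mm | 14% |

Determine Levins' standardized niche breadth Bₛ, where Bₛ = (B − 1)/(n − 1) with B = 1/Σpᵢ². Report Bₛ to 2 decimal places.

0.54

Convert percentages to proportions (divide by 100).
Σpᵢ² = 0.02² + 0.49² + 0.35² + 0.14² = 0.0004 + 0.2401 + 0.1225 + 0.0196 = 0.3826
B = 1 / 0.3826 = 2.6137
Bₛ = (B − 1)/(n − 1) = (2.6137 − 1)/(4 − 1) = 1.6137/3 = 0.5379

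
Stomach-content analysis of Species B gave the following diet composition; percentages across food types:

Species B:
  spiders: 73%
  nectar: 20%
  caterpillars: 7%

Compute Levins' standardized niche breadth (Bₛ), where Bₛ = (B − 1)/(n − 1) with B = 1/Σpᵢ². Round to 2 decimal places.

0.37

Convert percentages to proportions (divide by 100).
Σpᵢ² = 0.73² + 0.20² + 0.07² = 0.5329 + 0.0400 + 0.0049 = 0.5778
B = 1 / 0.5778 = 1.7307
Bₛ = (B − 1)/(n − 1) = (1.7307 − 1)/(3 − 1) = 0.7307/2 = 0.3654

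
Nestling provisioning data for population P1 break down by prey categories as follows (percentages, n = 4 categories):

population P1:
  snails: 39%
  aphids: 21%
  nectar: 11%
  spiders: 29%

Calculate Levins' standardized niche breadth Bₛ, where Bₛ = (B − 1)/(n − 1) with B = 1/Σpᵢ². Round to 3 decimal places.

0.807

Convert percentages to proportions (divide by 100).
Σpᵢ² = 0.39² + 0.21² + 0.11² + 0.29² = 0.1521 + 0.0441 + 0.0121 + 0.0841 = 0.2924
B = 1 / 0.2924 = 3.41997
Bₛ = (B − 1)/(n − 1) = (3.41997 − 1)/(4 − 1) = 2.41997/3 = 0.80666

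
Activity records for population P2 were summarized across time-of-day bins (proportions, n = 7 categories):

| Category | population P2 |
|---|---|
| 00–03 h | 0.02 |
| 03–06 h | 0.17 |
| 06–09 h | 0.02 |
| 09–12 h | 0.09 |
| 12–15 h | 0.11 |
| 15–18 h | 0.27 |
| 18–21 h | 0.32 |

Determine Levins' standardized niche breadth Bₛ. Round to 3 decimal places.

0.573

Σpᵢ² = 0.02² + 0.17² + 0.02² + 0.09² + 0.11² + 0.27² + 0.32² = 0.0004 + 0.0289 + 0.0004 + 0.0081 + 0.0121 + 0.0729 + 0.1024 = 0.2252
B = 1 / 0.2252 = 4.44050
Bₛ = (B − 1)/(n − 1) = (4.44050 − 1)/(7 − 1) = 3.44050/6 = 0.57342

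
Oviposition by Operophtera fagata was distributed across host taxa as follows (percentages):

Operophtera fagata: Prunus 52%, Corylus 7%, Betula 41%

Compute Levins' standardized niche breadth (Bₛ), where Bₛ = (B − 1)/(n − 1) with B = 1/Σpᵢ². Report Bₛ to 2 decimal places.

Convert percentages to proportions (divide by 100).
Σpᵢ² = 0.52² + 0.07² + 0.41² = 0.2704 + 0.0049 + 0.1681 = 0.4434
B = 1 / 0.4434 = 2.2553
Bₛ = (B − 1)/(n − 1) = (2.2553 − 1)/(3 − 1) = 1.2553/2 = 0.6277

0.63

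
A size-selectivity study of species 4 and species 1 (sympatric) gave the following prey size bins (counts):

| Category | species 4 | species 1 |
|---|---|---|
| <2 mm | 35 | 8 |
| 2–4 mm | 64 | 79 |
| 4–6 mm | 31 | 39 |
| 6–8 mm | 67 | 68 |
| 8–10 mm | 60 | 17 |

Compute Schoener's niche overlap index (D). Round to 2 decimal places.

0.75

Proportions for species 4 (n=257): 35/257=0.1362, 64/257=0.2490, 31/257=0.1206, 67/257=0.2607, 60/257=0.2335
Proportions for species 1 (n=211): 8/211=0.0379, 79/211=0.3744, 39/211=0.1848, 68/211=0.3223, 17/211=0.0806
Σ|p₁ᵢ − p₂ᵢ| = 0.0983 + 0.1254 + 0.0642 + 0.0616 + 0.1529 = 0.5024
D = 1 − ½ × 0.5024 = 1 − 0.25120 = 0.74880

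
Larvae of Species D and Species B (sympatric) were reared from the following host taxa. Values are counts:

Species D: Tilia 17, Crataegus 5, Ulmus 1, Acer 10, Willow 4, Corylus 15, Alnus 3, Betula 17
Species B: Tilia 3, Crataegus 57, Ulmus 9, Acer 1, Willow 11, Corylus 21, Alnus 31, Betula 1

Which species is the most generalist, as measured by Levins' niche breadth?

Species D

Proportions for Species D (n=72): 17/72=0.2361, 5/72=0.0694, 1/72=0.0139, 10/72=0.1389, 4/72=0.0556, 15/72=0.2083, 3/72=0.0417, 17/72=0.2361
Proportions for Species B (n=134): 3/134=0.0224, 57/134=0.4254, 9/134=0.0672, 1/134=0.0075, 11/134=0.0821, 21/134=0.1567, 31/134=0.2313, 1/134=0.0075
Σp_Dᵢ² = 0.2361² + 0.0694² + 0.0139² + 0.1389² + 0.0556² + 0.2083² + 0.0417² + 0.2361² = 0.055743 + 0.004816 + 0.000193 + 0.019293 + 0.003091 + 0.043389 + 0.001739 + 0.055743 = 0.184007
B_D = 1 / 0.184007 = 5.4346
Σp_Bᵢ² = 0.0224² + 0.4254² + 0.0672² + 0.0075² + 0.0821² + 0.1567² + 0.2313² + 0.0075² = 0.000502 + 0.180965 + 0.004516 + 0.000056 + 0.006740 + 0.024555 + 0.053500 + 0.000056 = 0.270890
B_B = 1 / 0.270890 = 3.6915
Highest B → broadest niche (most generalist): Species D (B = 5.43).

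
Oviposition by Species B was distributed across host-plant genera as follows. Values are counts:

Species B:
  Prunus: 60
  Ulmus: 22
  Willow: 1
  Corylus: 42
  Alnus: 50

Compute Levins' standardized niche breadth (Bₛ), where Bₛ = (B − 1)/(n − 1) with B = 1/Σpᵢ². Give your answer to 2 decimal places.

0.67

Proportions for Species B (n=175): 60/175=0.3429, 22/175=0.1257, 1/175=0.0057, 42/175=0.2400, 50/175=0.2857
Σpᵢ² = 0.3429² + 0.1257² + 0.0057² + 0.2400² + 0.2857² = 0.117580 + 0.015800 + 0.000032 + 0.057600 + 0.081624 = 0.272636
B = 1 / 0.272636 = 3.6679
Bₛ = (B − 1)/(n − 1) = (3.6679 − 1)/(5 − 1) = 2.6679/4 = 0.6670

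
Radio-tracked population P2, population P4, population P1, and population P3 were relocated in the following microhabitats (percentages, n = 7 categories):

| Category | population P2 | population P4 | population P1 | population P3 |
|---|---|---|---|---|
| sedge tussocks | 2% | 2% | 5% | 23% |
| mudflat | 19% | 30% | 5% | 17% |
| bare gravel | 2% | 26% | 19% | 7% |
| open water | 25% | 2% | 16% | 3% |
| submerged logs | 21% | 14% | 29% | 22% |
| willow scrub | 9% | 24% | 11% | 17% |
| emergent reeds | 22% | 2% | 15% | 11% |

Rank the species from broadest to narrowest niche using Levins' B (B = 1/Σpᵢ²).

population P3 > population P1 > population P2 > population P4

Convert percentages to proportions (divide by 100).
Σp_P2ᵢ² = 0.02² + 0.19² + 0.02² + 0.25² + 0.21² + 0.09² + 0.22² = 0.0004 + 0.0361 + 0.0004 + 0.0625 + 0.0441 + 0.0081 + 0.0484 = 0.2000
B_P2 = 1 / 0.2000 = 5.0000
Σp_P4ᵢ² = 0.02² + 0.30² + 0.26² + 0.02² + 0.14² + 0.24² + 0.02² = 0.0004 + 0.0900 + 0.0676 + 0.0004 + 0.0196 + 0.0576 + 0.0004 = 0.2360
B_P4 = 1 / 0.2360 = 4.2373
Σp_P1ᵢ² = 0.05² + 0.05² + 0.19² + 0.16² + 0.29² + 0.11² + 0.15² = 0.0025 + 0.0025 + 0.0361 + 0.0256 + 0.0841 + 0.0121 + 0.0225 = 0.1854
B_P1 = 1 / 0.1854 = 5.3937
Σp_P3ᵢ² = 0.23² + 0.17² + 0.07² + 0.03² + 0.22² + 0.17² + 0.11² = 0.0529 + 0.0289 + 0.0049 + 0.0009 + 0.0484 + 0.0289 + 0.0121 = 0.1770
B_P3 = 1 / 0.1770 = 5.6497
Ranking by B (broadest → narrowest): population P3 (5.65) > population P1 (5.39) > population P2 (5.00) > population P4 (4.24)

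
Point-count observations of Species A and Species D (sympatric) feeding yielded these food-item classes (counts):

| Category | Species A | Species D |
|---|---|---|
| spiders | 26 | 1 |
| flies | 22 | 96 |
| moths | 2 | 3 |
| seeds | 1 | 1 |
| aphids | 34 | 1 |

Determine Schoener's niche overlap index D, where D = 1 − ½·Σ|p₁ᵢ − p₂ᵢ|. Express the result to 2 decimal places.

0.31

Proportions for Species A (n=85): 26/85=0.3059, 22/85=0.2588, 2/85=0.0235, 1/85=0.0118, 34/85=0.4000
Proportions for Species D (n=102): 1/102=0.0098, 96/102=0.9412, 3/102=0.0294, 1/102=0.0098, 1/102=0.0098
Σ|p₁ᵢ − p₂ᵢ| = 0.2961 + 0.6824 + 0.0059 + 0.0020 + 0.3902 = 1.3766
D = 1 − ½ × 1.3766 = 1 − 0.68830 = 0.31170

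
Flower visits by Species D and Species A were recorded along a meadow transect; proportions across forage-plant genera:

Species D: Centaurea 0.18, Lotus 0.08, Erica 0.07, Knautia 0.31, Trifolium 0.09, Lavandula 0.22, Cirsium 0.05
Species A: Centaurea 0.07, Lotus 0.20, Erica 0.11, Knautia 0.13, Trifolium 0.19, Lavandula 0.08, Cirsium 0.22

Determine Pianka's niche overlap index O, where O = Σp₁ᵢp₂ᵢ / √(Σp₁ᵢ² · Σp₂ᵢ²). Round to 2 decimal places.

Σ p₁ᵢp₂ᵢ = 0.0126 + 0.0160 + 0.0077 + 0.0403 + 0.0171 + 0.0176 + 0.0110 = 0.1223
Σp_1ᵢ² = 0.18² + 0.08² + 0.07² + 0.31² + 0.09² + 0.22² + 0.05² = 0.0324 + 0.0064 + 0.0049 + 0.0961 + 0.0081 + 0.0484 + 0.0025 = 0.1988
Σp_2ᵢ² = 0.07² + 0.20² + 0.11² + 0.13² + 0.19² + 0.08² + 0.22² = 0.0049 + 0.0400 + 0.0121 + 0.0169 + 0.0361 + 0.0064 + 0.0484 = 0.1648
O = 0.1223 / √(0.1988 × 0.1648) = 0.1223 / 0.18100 = 0.6757

0.68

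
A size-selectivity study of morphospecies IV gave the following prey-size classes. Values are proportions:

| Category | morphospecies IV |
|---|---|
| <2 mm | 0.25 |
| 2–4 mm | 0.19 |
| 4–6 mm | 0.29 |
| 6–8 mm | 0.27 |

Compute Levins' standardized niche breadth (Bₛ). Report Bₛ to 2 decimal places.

Σpᵢ² = 0.25² + 0.19² + 0.29² + 0.27² = 0.0625 + 0.0361 + 0.0841 + 0.0729 = 0.2556
B = 1 / 0.2556 = 3.9124
Bₛ = (B − 1)/(n − 1) = (3.9124 − 1)/(4 − 1) = 2.9124/3 = 0.9708

0.97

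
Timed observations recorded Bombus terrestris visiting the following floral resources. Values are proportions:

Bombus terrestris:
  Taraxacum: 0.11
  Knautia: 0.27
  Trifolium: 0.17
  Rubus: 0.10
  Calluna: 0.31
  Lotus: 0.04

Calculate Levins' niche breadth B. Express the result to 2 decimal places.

Σpᵢ² = 0.11² + 0.27² + 0.17² + 0.10² + 0.31² + 0.04² = 0.0121 + 0.0729 + 0.0289 + 0.0100 + 0.0961 + 0.0016 = 0.2216
B = 1 / 0.2216 = 4.5126

4.51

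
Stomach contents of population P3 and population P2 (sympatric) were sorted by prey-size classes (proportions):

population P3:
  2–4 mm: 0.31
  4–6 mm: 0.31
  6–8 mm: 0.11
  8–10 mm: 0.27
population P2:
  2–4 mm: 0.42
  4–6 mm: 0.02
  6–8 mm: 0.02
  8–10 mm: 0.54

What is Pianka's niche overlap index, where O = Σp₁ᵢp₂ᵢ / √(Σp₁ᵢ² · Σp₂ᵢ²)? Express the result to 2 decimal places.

Σ p₁ᵢp₂ᵢ = 0.1302 + 0.0062 + 0.0022 + 0.1458 = 0.2844
Σp_1ᵢ² = 0.31² + 0.31² + 0.11² + 0.27² = 0.0961 + 0.0961 + 0.0121 + 0.0729 = 0.2772
Σp_2ᵢ² = 0.42² + 0.02² + 0.02² + 0.54² = 0.1764 + 0.0004 + 0.0004 + 0.2916 = 0.4688
O = 0.2844 / √(0.2772 × 0.4688) = 0.2844 / 0.36049 = 0.7889

0.79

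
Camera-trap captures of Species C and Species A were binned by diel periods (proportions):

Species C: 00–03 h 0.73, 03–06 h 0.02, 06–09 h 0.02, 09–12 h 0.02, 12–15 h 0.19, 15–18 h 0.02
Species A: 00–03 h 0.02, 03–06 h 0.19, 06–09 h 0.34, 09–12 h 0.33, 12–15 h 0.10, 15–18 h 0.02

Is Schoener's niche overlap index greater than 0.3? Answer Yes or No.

No

Σ|p₁ᵢ − p₂ᵢ| = 0.71 + 0.17 + 0.32 + 0.31 + 0.09 + 0.00 = 1.60
D = 1 − ½ × 1.60 = 1 − 0.800 = 0.2000
D = 0.2000 < 0.3 → No.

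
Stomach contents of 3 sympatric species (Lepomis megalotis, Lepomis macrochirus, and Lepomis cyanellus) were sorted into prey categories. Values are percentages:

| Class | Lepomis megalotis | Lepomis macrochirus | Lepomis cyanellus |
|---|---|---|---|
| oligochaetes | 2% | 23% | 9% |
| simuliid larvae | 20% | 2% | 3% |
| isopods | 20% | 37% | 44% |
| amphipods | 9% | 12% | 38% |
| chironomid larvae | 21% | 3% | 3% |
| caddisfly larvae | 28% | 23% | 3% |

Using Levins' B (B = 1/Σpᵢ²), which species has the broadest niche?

Convert percentages to proportions (divide by 100).
Σp_megaᵢ² = 0.02² + 0.20² + 0.20² + 0.09² + 0.21² + 0.28² = 0.0004 + 0.0400 + 0.0400 + 0.0081 + 0.0441 + 0.0784 = 0.2110
B_mega = 1 / 0.2110 = 4.7393
Σp_macrᵢ² = 0.23² + 0.02² + 0.37² + 0.12² + 0.03² + 0.23² = 0.0529 + 0.0004 + 0.1369 + 0.0144 + 0.0009 + 0.0529 = 0.2584
B_macr = 1 / 0.2584 = 3.8700
Σp_cyanᵢ² = 0.09² + 0.03² + 0.44² + 0.38² + 0.03² + 0.03² = 0.0081 + 0.0009 + 0.1936 + 0.1444 + 0.0009 + 0.0009 = 0.3488
B_cyan = 1 / 0.3488 = 2.8670
Highest B → broadest niche (most generalist): Lepomis megalotis (B = 4.74).

Lepomis megalotis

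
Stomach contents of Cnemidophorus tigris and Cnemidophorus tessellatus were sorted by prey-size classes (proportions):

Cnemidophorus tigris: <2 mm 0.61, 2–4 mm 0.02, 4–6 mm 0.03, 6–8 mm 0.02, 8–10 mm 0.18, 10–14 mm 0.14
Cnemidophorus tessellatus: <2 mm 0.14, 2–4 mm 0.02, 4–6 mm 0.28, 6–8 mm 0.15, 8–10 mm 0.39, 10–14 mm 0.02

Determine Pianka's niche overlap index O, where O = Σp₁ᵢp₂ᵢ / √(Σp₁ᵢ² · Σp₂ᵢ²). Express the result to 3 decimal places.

0.499

Σ p₁ᵢp₂ᵢ = 0.0854 + 0.0004 + 0.0084 + 0.0030 + 0.0702 + 0.0028 = 0.1702
Σp_1ᵢ² = 0.61² + 0.02² + 0.03² + 0.02² + 0.18² + 0.14² = 0.3721 + 0.0004 + 0.0009 + 0.0004 + 0.0324 + 0.0196 = 0.4258
Σp_2ᵢ² = 0.14² + 0.02² + 0.28² + 0.15² + 0.39² + 0.02² = 0.0196 + 0.0004 + 0.0784 + 0.0225 + 0.1521 + 0.0004 = 0.2734
O = 0.1702 / √(0.4258 × 0.2734) = 0.1702 / 0.341195 = 0.49883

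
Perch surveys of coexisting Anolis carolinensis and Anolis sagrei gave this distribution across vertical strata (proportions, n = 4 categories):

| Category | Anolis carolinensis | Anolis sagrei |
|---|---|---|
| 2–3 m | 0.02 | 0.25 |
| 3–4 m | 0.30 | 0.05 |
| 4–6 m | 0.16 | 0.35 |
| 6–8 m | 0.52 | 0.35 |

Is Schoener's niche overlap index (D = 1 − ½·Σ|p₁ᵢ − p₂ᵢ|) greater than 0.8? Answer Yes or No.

Σ|p₁ᵢ − p₂ᵢ| = 0.23 + 0.25 + 0.19 + 0.17 = 0.84
D = 1 − ½ × 0.84 = 1 − 0.420 = 0.5800
D = 0.5800 < 0.8 → No.

No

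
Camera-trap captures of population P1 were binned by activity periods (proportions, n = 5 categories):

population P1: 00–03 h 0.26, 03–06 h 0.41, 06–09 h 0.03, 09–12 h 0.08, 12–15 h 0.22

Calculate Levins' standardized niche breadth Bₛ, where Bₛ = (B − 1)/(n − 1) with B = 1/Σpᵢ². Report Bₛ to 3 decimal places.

Σpᵢ² = 0.26² + 0.41² + 0.03² + 0.08² + 0.22² = 0.0676 + 0.1681 + 0.0009 + 0.0064 + 0.0484 = 0.2914
B = 1 / 0.2914 = 3.43171
Bₛ = (B − 1)/(n − 1) = (3.43171 − 1)/(5 − 1) = 2.43171/4 = 0.60793

0.608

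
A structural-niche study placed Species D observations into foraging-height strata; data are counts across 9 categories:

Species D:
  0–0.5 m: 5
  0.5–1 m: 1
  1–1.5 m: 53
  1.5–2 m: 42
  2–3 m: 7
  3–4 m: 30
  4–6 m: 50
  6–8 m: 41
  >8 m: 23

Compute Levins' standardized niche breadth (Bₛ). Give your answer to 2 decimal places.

Proportions for Species D (n=252): 5/252=0.0198, 1/252=0.0040, 53/252=0.2103, 42/252=0.1667, 7/252=0.0278, 30/252=0.1190, 50/252=0.1984, 41/252=0.1627, 23/252=0.0913
Σpᵢ² = 0.0198² + 0.0040² + 0.2103² + 0.1667² + 0.0278² + 0.1190² + 0.1984² + 0.1627² + 0.0913² = 0.000392 + 0.000016 + 0.044226 + 0.027789 + 0.000773 + 0.014161 + 0.039363 + 0.026471 + 0.008336 = 0.161527
B = 1 / 0.161527 = 6.1909
Bₛ = (B − 1)/(n − 1) = (6.1909 − 1)/(9 − 1) = 5.1909/8 = 0.6489

0.65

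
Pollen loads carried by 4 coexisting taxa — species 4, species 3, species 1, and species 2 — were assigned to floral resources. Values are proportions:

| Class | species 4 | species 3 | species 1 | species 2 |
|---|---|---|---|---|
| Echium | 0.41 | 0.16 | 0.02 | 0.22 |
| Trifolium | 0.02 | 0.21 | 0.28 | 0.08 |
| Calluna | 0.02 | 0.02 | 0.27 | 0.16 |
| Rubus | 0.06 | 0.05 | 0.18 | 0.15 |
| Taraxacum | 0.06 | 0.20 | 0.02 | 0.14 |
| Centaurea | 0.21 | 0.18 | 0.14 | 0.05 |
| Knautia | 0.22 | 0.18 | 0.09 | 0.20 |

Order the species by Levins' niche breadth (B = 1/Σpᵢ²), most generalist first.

species 2 > species 3 > species 1 > species 4

Σp_4ᵢ² = 0.41² + 0.02² + 0.02² + 0.06² + 0.06² + 0.21² + 0.22² = 0.1681 + 0.0004 + 0.0004 + 0.0036 + 0.0036 + 0.0441 + 0.0484 = 0.2686
B_4 = 1 / 0.2686 = 3.7230
Σp_3ᵢ² = 0.16² + 0.21² + 0.02² + 0.05² + 0.20² + 0.18² + 0.18² = 0.0256 + 0.0441 + 0.0004 + 0.0025 + 0.0400 + 0.0324 + 0.0324 = 0.1774
B_3 = 1 / 0.1774 = 5.6370
Σp_1ᵢ² = 0.02² + 0.28² + 0.27² + 0.18² + 0.02² + 0.14² + 0.09² = 0.0004 + 0.0784 + 0.0729 + 0.0324 + 0.0004 + 0.0196 + 0.0081 = 0.2122
B_1 = 1 / 0.2122 = 4.7125
Σp_2ᵢ² = 0.22² + 0.08² + 0.16² + 0.15² + 0.14² + 0.05² + 0.20² = 0.0484 + 0.0064 + 0.0256 + 0.0225 + 0.0196 + 0.0025 + 0.0400 = 0.1650
B_2 = 1 / 0.1650 = 6.0606
Ranking by B (broadest → narrowest): species 2 (6.06) > species 3 (5.64) > species 1 (4.71) > species 4 (3.72)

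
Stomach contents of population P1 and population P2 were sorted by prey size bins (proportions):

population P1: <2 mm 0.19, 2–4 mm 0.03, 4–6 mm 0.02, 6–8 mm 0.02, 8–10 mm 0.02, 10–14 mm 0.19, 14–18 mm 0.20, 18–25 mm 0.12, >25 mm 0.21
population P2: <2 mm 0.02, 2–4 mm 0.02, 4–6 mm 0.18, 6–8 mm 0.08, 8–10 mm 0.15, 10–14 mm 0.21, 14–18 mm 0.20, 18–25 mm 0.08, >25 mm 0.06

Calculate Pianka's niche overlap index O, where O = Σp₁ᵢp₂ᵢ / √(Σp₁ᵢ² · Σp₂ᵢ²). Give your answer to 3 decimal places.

0.698

Σ p₁ᵢp₂ᵢ = 0.0038 + 0.0006 + 0.0036 + 0.0016 + 0.0030 + 0.0399 + 0.0400 + 0.0096 + 0.0126 = 0.1147
Σp_1ᵢ² = 0.19² + 0.03² + 0.02² + 0.02² + 0.02² + 0.19² + 0.20² + 0.12² + 0.21² = 0.0361 + 0.0009 + 0.0004 + 0.0004 + 0.0004 + 0.0361 + 0.0400 + 0.0144 + 0.0441 = 0.1728
Σp_2ᵢ² = 0.02² + 0.02² + 0.18² + 0.08² + 0.15² + 0.21² + 0.20² + 0.08² + 0.06² = 0.0004 + 0.0004 + 0.0324 + 0.0064 + 0.0225 + 0.0441 + 0.0400 + 0.0064 + 0.0036 = 0.1562
O = 0.1147 / √(0.1728 × 0.1562) = 0.1147 / 0.164290 = 0.69816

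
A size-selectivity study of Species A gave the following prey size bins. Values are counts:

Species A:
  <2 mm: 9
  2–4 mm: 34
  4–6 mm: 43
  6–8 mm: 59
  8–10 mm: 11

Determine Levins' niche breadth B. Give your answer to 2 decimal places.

Proportions for Species A (n=156): 9/156=0.0577, 34/156=0.2179, 43/156=0.2756, 59/156=0.3782, 11/156=0.0705
Σpᵢ² = 0.0577² + 0.2179² + 0.2756² + 0.3782² + 0.0705² = 0.003329 + 0.047480 + 0.075955 + 0.143035 + 0.004970 = 0.274769
B = 1 / 0.274769 = 3.6394

3.64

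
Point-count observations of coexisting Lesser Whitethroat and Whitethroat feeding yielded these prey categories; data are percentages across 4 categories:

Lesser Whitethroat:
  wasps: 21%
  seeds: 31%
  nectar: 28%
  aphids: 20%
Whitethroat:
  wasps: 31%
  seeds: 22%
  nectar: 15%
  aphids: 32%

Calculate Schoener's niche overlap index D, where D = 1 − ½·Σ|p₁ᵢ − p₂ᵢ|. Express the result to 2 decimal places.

0.78

Convert percentages to proportions (divide by 100).
Σ|p₁ᵢ − p₂ᵢ| = 0.10 + 0.09 + 0.13 + 0.12 = 0.44
D = 1 − ½ × 0.44 = 1 − 0.220 = 0.7800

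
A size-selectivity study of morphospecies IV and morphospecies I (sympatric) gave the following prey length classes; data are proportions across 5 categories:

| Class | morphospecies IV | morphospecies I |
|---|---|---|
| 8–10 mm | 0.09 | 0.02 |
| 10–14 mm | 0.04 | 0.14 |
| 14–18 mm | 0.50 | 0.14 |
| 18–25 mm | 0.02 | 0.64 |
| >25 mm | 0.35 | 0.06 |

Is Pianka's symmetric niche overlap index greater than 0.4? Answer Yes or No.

No

Σ p₁ᵢp₂ᵢ = 0.0018 + 0.0056 + 0.0700 + 0.0128 + 0.0210 = 0.1112
Σp_1ᵢ² = 0.09² + 0.04² + 0.50² + 0.02² + 0.35² = 0.0081 + 0.0016 + 0.2500 + 0.0004 + 0.1225 = 0.3826
Σp_2ᵢ² = 0.02² + 0.14² + 0.14² + 0.64² + 0.06² = 0.0004 + 0.0196 + 0.0196 + 0.4096 + 0.0036 = 0.4528
O = 0.1112 / √(0.3826 × 0.4528) = 0.1112 / 0.41622 = 0.2672
O = 0.2672 < 0.4 → No.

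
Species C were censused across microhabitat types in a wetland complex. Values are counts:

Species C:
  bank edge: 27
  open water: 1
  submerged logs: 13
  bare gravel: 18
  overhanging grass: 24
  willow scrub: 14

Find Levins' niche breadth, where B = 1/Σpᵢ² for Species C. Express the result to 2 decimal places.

Proportions for Species C (n=97): 27/97=0.2784, 1/97=0.0103, 13/97=0.1340, 18/97=0.1856, 24/97=0.2474, 14/97=0.1443
Σpᵢ² = 0.2784² + 0.0103² + 0.1340² + 0.1856² + 0.2474² + 0.1443² = 0.077507 + 0.000106 + 0.017956 + 0.034447 + 0.061207 + 0.020822 = 0.212045
B = 1 / 0.212045 = 4.7160

4.72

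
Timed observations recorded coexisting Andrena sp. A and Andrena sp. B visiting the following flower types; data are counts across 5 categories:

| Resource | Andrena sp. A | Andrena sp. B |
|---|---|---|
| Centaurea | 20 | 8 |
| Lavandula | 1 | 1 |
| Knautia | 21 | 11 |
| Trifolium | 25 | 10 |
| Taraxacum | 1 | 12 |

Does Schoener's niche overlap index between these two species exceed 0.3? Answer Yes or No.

Proportions for Andrena sp. A (n=68): 20/68=0.2941, 1/68=0.0147, 21/68=0.3088, 25/68=0.3676, 1/68=0.0147
Proportions for Andrena sp. B (n=42): 8/42=0.1905, 1/42=0.0238, 11/42=0.2619, 10/42=0.2381, 12/42=0.2857
Σ|p₁ᵢ − p₂ᵢ| = 0.1036 + 0.0091 + 0.0469 + 0.1295 + 0.2710 = 0.5601
D = 1 − ½ × 0.5601 = 1 − 0.28005 = 0.71995
D = 0.71995 > 0.3 → Yes.

Yes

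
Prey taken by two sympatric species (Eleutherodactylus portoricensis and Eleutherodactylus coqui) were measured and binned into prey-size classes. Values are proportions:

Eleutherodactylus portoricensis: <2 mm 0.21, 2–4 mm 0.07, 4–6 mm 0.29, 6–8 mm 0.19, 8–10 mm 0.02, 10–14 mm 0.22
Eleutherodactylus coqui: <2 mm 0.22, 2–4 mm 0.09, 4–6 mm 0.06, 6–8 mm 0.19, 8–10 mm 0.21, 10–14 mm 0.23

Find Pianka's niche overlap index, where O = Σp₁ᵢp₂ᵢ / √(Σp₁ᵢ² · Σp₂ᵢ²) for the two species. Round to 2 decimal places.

0.78

Σ p₁ᵢp₂ᵢ = 0.0462 + 0.0063 + 0.0174 + 0.0361 + 0.0042 + 0.0506 = 0.1608
Σp_1ᵢ² = 0.21² + 0.07² + 0.29² + 0.19² + 0.02² + 0.22² = 0.0441 + 0.0049 + 0.0841 + 0.0361 + 0.0004 + 0.0484 = 0.2180
Σp_2ᵢ² = 0.22² + 0.09² + 0.06² + 0.19² + 0.21² + 0.23² = 0.0484 + 0.0081 + 0.0036 + 0.0361 + 0.0441 + 0.0529 = 0.1932
O = 0.1608 / √(0.2180 × 0.1932) = 0.1608 / 0.20523 = 0.7835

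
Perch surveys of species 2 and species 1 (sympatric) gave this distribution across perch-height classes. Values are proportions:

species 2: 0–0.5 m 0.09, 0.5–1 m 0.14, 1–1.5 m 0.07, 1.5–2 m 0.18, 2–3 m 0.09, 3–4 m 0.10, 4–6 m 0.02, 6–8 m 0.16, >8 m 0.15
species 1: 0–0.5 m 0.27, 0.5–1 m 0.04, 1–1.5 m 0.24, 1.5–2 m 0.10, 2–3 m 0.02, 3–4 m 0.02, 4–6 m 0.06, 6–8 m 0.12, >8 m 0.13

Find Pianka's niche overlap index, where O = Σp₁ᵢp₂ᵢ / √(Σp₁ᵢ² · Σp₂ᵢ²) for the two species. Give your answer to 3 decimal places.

0.709

Σ p₁ᵢp₂ᵢ = 0.0243 + 0.0056 + 0.0168 + 0.0180 + 0.0018 + 0.0020 + 0.0012 + 0.0192 + 0.0195 = 0.1084
Σp_1ᵢ² = 0.09² + 0.14² + 0.07² + 0.18² + 0.09² + 0.10² + 0.02² + 0.16² + 0.15² = 0.0081 + 0.0196 + 0.0049 + 0.0324 + 0.0081 + 0.0100 + 0.0004 + 0.0256 + 0.0225 = 0.1316
Σp_2ᵢ² = 0.27² + 0.04² + 0.24² + 0.10² + 0.02² + 0.02² + 0.06² + 0.12² + 0.13² = 0.0729 + 0.0016 + 0.0576 + 0.0100 + 0.0004 + 0.0004 + 0.0036 + 0.0144 + 0.0169 = 0.1778
O = 0.1084 / √(0.1316 × 0.1778) = 0.1084 / 0.152966 = 0.70865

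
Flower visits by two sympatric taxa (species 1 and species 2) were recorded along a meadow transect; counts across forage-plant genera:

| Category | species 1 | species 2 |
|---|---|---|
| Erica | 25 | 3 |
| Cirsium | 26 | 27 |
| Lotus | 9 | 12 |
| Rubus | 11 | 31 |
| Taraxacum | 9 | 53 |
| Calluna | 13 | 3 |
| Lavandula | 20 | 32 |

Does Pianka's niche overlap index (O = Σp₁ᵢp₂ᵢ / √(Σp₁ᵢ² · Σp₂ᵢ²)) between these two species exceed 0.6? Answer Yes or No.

Yes

Proportions for species 1 (n=113): 25/113=0.2212, 26/113=0.2301, 9/113=0.0796, 11/113=0.0973, 9/113=0.0796, 13/113=0.1150, 20/113=0.1770
Proportions for species 2 (n=161): 3/161=0.0186, 27/161=0.1677, 12/161=0.0745, 31/161=0.1925, 53/161=0.3292, 3/161=0.0186, 32/161=0.1988
Σ p₁ᵢp₂ᵢ = 0.004114 + 0.038588 + 0.005930 + 0.018730 + 0.026204 + 0.002139 + 0.035188 = 0.130893
Σp_1ᵢ² = 0.2212² + 0.2301² + 0.0796² + 0.0973² + 0.0796² + 0.1150² + 0.1770² = 0.048929 + 0.052946 + 0.006336 + 0.009467 + 0.006336 + 0.013225 + 0.031329 = 0.168568
Σp_2ᵢ² = 0.0186² + 0.1677² + 0.0745² + 0.1925² + 0.3292² + 0.0186² + 0.1988² = 0.000346 + 0.028123 + 0.005550 + 0.037056 + 0.108373 + 0.000346 + 0.039521 = 0.219315
O = 0.130893 / √(0.168568 × 0.219315) = 0.130893 / 0.1922745 = 0.6808
O = 0.6808 > 0.6 → Yes.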